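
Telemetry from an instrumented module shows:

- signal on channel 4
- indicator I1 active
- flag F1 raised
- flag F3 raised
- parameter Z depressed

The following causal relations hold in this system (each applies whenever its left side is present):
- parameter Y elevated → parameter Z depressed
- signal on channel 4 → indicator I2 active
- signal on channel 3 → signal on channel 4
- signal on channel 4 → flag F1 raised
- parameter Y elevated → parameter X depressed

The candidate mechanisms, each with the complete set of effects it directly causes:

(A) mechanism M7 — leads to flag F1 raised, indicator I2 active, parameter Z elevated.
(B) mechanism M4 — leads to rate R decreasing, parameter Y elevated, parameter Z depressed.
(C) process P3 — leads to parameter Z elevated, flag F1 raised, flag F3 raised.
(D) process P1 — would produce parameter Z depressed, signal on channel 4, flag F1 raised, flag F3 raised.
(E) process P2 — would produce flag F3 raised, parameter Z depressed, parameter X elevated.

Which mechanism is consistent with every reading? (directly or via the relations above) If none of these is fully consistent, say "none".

none

Testing each hypothesis:
(A) mechanism M7 — fails on signal on channel 4, indicator I1 active, flag F3 raised, parameter Z depressed (predicts parameter Z elevated, not parameter Z depressed)
(B) mechanism M4 — does not account for signal on channel 4, indicator I1 active, flag F1 raised, flag F3 raised
(C) process P3 — fails on signal on channel 4, indicator I1 active, parameter Z depressed (predicts parameter Z elevated, not parameter Z depressed)
(D) process P1 — signal on channel 4 +; indicator I1 active -; flag F1 raised +; flag F3 raised +; parameter Z depressed +
(E) process P2 — does not account for signal on channel 4, indicator I1 active, flag F1 raised
No candidate is consistent with all observations.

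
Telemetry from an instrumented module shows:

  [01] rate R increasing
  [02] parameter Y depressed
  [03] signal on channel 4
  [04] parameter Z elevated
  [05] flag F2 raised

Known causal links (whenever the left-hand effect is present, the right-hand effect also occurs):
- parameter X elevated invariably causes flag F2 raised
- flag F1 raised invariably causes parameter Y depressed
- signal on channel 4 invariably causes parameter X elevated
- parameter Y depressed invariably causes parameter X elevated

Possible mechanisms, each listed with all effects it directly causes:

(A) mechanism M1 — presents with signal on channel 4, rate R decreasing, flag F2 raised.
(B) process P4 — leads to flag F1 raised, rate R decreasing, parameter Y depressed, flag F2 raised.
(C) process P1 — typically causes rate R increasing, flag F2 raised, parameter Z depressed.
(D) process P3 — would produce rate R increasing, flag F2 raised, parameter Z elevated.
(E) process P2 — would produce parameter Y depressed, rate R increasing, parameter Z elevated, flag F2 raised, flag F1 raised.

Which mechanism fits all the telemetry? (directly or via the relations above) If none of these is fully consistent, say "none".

none

For each candidate, compare predicted effects to what was observed:
(A) mechanism M1 — fails on rate R increasing, parameter Y depressed, parameter Z elevated (predicts rate R decreasing, not rate R increasing)
(B) process P4 — rate R increasing -; parameter Y depressed +; signal on channel 4 -; parameter Z elevated -; flag F2 raised +
(C) process P1 — rate R increasing +; parameter Y depressed -; signal on channel 4 -; parameter Z elevated -; flag F2 raised +
(D) process P3 — rate R increasing +; parameter Y depressed -; signal on channel 4 -; parameter Z elevated +; flag F2 raised +
(E) process P2 — does not account for signal on channel 4
No candidate is consistent with all observations.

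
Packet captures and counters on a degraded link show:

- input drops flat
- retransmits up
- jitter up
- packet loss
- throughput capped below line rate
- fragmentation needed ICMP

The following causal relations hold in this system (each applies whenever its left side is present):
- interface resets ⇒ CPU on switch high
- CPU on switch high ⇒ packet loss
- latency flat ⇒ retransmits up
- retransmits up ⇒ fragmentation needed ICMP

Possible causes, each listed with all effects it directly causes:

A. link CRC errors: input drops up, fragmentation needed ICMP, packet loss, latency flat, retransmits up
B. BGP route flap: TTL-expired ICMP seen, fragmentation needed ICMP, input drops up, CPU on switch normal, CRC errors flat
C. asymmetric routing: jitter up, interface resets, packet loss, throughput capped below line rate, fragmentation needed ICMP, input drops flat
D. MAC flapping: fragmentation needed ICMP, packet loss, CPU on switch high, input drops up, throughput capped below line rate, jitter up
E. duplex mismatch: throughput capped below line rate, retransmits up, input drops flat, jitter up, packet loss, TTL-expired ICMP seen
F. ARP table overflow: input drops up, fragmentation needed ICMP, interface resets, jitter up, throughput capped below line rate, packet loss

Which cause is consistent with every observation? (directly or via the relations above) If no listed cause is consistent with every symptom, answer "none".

E

Checking each candidate against the observations:
(A) link CRC errors — input drops flat miss; retransmits up match; jitter up miss; packet loss match; throughput capped below line rate miss; fragmentation needed ICMP match
(B) BGP route flap — input drops flat miss; retransmits up miss; jitter up miss; packet loss miss; throughput capped below line rate miss; fragmentation needed ICMP match
(C) asymmetric routing — does not account for retransmits up
(D) MAC flapping — fails on input drops flat, retransmits up (predicts input drops up, not input drops flat)
(E) duplex mismatch — input drops flat match; retransmits up match; jitter up match; packet loss match; throughput capped below line rate match; fragmentation needed ICMP match (through retransmits up → fragmentation needed ICMP)
(F) ARP table overflow — fails on input drops flat, retransmits up (predicts input drops up, not input drops flat)
(E) is the only candidate with no mismatches.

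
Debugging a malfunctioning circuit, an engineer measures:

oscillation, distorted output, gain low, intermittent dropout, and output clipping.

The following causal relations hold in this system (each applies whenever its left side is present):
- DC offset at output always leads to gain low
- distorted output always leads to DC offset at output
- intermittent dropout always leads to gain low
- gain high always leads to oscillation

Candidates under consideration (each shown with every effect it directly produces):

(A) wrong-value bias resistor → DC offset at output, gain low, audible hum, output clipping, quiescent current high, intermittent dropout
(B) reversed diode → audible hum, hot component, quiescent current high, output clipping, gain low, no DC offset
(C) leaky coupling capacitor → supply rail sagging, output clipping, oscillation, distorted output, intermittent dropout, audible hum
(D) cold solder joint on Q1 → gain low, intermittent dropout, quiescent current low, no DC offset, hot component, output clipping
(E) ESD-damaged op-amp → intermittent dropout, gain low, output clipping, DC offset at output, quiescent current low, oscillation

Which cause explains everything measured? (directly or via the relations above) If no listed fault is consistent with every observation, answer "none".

Testing each hypothesis:
(A) wrong-value bias resistor — does not account for oscillation, distorted output
(B) reversed diode — does not account for oscillation, distorted output, intermittent dropout
(C) leaky coupling capacitor — oscillation match; distorted output match; gain low match (via intermittent dropout → gain low); intermittent dropout match; output clipping match
(D) cold solder joint on Q1 — oscillation miss; distorted output miss; gain low match; intermittent dropout match; output clipping match
(E) ESD-damaged op-amp — oscillation match; distorted output miss; gain low match; intermittent dropout match; output clipping match
(C) alone accounts for all the evidence.

C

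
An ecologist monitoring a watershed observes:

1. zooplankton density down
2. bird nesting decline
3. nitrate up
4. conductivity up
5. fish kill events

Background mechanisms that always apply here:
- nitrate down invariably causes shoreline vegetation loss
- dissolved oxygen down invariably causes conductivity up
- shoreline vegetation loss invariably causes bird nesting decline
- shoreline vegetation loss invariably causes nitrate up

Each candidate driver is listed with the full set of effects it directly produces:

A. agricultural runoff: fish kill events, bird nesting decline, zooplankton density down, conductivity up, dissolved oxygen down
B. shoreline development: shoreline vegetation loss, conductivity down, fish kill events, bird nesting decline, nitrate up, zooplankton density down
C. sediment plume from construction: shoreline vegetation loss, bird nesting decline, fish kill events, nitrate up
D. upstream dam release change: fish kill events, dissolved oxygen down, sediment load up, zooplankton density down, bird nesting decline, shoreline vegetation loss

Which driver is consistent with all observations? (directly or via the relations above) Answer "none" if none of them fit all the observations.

D

Testing each hypothesis:
(A) agricultural runoff — zooplankton density down +; bird nesting decline +; nitrate up -; conductivity up +; fish kill events +
(B) shoreline development — fails on conductivity up (predicts conductivity down, not conductivity up)
(C) sediment plume from construction — does not account for zooplankton density down, conductivity up
(D) upstream dam release change — accounts for every observation (nitrate up by shoreline vegetation loss → nitrate up)
(D) is the only candidate with no mismatches.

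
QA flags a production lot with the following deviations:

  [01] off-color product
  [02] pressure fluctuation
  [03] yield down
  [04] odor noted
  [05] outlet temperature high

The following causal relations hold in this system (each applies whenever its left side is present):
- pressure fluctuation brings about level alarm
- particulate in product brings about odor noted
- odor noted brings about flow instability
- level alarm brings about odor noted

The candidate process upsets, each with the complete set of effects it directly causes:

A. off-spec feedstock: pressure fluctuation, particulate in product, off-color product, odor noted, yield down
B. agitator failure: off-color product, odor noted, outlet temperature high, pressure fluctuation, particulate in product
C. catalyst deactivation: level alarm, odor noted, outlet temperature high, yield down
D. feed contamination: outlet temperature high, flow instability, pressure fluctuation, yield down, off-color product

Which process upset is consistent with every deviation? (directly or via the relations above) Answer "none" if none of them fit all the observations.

D

Checking each candidate against the observations:
(A) off-spec feedstock — off-color product +; pressure fluctuation +; yield down +; odor noted +; outlet temperature high -
(B) agitator failure — off-color product +; pressure fluctuation +; yield down -; odor noted +; outlet temperature high +
(C) catalyst deactivation — does not account for off-color product, pressure fluctuation
(D) feed contamination — off-color product +; pressure fluctuation +; yield down +; odor noted + (via pressure fluctuation → level alarm → odor noted); outlet temperature high +
Only (D) is consistent with every observation.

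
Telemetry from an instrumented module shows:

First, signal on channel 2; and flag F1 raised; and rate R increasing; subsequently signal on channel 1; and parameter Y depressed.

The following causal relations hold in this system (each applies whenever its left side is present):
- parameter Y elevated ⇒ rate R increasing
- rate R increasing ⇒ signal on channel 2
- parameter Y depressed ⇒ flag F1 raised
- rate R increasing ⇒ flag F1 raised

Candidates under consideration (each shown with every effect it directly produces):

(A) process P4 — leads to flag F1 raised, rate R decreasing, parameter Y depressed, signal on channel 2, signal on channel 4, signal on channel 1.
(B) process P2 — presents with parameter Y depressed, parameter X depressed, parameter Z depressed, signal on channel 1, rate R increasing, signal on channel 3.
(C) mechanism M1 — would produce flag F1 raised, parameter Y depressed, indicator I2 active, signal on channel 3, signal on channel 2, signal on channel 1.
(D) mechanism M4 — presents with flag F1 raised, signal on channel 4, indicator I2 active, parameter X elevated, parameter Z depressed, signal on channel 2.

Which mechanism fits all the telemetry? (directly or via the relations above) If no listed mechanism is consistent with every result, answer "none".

B

For each candidate, compare predicted effects to what was observed:
(A) process P4 — fails on rate R increasing (predicts rate R decreasing, not rate R increasing)
(B) process P2 — signal on channel 2 + (through rate R increasing → signal on channel 2); flag F1 raised + (through rate R increasing → flag F1 raised); rate R increasing +; signal on channel 1 +; parameter Y depressed +
(C) mechanism M1 — signal on channel 2 +; flag F1 raised +; rate R increasing -; signal on channel 1 +; parameter Y depressed +
(D) mechanism M4 — does not account for rate R increasing, signal on channel 1, parameter Y depressed
(B) is the only candidate with no mismatches.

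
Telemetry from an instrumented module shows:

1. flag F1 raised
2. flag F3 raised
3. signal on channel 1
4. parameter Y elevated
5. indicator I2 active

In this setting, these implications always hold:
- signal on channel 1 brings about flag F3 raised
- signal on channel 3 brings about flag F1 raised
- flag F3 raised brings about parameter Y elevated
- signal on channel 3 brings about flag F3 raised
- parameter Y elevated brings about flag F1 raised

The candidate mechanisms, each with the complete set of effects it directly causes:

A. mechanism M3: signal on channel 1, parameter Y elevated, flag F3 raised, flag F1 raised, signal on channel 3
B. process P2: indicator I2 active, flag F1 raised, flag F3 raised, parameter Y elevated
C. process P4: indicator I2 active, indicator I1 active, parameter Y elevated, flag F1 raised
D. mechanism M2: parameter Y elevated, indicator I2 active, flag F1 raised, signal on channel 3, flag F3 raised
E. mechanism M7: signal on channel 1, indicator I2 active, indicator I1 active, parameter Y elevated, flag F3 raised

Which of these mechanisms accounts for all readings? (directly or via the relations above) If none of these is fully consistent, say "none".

Testing each hypothesis:
(A) mechanism M3 — flag F1 raised +; flag F3 raised +; signal on channel 1 +; parameter Y elevated +; indicator I2 active -
(B) process P2 — does not account for signal on channel 1
(C) process P4 — flag F1 raised +; flag F3 raised -; signal on channel 1 -; parameter Y elevated +; indicator I2 active +
(D) mechanism M2 — flag F1 raised +; flag F3 raised +; signal on channel 1 -; parameter Y elevated +; indicator I2 active +
(E) mechanism M7 — flag F1 raised + (by parameter Y elevated → flag F1 raised); flag F3 raised +; signal on channel 1 +; parameter Y elevated +; indicator I2 active +
(E) alone accounts for all the evidence.

E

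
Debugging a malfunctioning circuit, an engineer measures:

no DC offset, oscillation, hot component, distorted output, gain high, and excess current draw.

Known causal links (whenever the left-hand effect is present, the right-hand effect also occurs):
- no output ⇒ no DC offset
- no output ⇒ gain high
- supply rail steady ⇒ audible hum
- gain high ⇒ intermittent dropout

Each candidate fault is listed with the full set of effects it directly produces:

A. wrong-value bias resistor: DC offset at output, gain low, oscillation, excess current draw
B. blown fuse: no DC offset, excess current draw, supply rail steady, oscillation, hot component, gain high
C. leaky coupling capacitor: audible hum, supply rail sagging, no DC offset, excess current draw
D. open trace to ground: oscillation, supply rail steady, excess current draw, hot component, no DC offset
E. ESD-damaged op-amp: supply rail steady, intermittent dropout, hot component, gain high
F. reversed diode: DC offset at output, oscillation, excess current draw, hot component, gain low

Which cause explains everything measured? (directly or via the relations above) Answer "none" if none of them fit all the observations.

none

Testing each hypothesis:
(A) wrong-value bias resistor — no DC offset -; oscillation +; hot component -; distorted output -; gain high -; excess current draw +
(B) blown fuse — no DC offset +; oscillation +; hot component +; distorted output -; gain high +; excess current draw +
(C) leaky coupling capacitor — no DC offset +; oscillation -; hot component -; distorted output -; gain high -; excess current draw +
(D) open trace to ground — no DC offset +; oscillation +; hot component +; distorted output -; gain high -; excess current draw +
(E) ESD-damaged op-amp — no DC offset -; oscillation -; hot component +; distorted output -; gain high +; excess current draw -
(F) reversed diode — no DC offset -; oscillation +; hot component +; distorted output -; gain high -; excess current draw +
No candidate is consistent with all observations.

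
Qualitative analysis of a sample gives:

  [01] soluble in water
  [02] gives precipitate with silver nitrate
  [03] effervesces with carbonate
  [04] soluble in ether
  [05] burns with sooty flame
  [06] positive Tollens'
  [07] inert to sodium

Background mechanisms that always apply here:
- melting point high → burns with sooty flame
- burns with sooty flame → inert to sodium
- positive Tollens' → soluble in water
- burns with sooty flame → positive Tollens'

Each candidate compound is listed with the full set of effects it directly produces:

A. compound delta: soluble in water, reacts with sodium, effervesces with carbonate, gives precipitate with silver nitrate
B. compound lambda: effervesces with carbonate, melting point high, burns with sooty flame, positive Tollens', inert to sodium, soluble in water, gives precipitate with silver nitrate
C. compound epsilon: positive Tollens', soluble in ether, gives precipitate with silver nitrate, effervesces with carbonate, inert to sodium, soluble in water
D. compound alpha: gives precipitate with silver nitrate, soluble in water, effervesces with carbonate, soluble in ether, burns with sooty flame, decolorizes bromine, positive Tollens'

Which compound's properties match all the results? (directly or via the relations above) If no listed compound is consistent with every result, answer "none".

D

Per-candidate check:
(A) compound delta — fails on soluble in ether, burns with sooty flame, positive Tollens', inert to sodium (predicts reacts with sodium, not inert to sodium)
(B) compound lambda — soluble in water match; gives precipitate with silver nitrate match; effervesces with carbonate match; soluble in ether miss; burns with sooty flame match; positive Tollens' match; inert to sodium match
(C) compound epsilon — soluble in water match; gives precipitate with silver nitrate match; effervesces with carbonate match; soluble in ether match; burns with sooty flame miss; positive Tollens' match; inert to sodium match
(D) compound alpha — accounts for every observation (inert to sodium via burns with sooty flame → inert to sodium)
(D) alone accounts for all the evidence.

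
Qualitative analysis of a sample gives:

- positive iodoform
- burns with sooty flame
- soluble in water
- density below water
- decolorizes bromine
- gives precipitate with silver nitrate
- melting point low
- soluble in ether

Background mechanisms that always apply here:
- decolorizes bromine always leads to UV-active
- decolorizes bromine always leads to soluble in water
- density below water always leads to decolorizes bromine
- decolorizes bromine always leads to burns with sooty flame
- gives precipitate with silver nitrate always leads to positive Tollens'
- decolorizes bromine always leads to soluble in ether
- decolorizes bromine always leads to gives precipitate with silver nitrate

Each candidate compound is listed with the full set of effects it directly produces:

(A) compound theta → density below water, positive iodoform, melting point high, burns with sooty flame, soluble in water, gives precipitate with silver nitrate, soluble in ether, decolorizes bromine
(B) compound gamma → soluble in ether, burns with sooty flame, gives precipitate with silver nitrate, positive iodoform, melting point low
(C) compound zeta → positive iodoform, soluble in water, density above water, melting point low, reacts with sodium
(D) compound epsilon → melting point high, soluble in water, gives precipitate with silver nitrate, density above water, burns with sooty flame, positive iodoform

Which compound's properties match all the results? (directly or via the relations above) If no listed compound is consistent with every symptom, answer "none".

Testing each hypothesis:
(A) compound theta — positive iodoform match; burns with sooty flame match; soluble in water match; density below water match; decolorizes bromine match; gives precipitate with silver nitrate match; melting point low miss; soluble in ether match
(B) compound gamma — does not account for soluble in water, density below water, decolorizes bromine
(C) compound zeta — positive iodoform match; burns with sooty flame miss; soluble in water match; density below water miss; decolorizes bromine miss; gives precipitate with silver nitrate miss; melting point low match; soluble in ether miss
(D) compound epsilon — fails on density below water, decolorizes bromine, melting point low, soluble in ether (predicts density above water, not density below water; predicts melting point high, not melting point low)
None of the listed candidates fits everything.

none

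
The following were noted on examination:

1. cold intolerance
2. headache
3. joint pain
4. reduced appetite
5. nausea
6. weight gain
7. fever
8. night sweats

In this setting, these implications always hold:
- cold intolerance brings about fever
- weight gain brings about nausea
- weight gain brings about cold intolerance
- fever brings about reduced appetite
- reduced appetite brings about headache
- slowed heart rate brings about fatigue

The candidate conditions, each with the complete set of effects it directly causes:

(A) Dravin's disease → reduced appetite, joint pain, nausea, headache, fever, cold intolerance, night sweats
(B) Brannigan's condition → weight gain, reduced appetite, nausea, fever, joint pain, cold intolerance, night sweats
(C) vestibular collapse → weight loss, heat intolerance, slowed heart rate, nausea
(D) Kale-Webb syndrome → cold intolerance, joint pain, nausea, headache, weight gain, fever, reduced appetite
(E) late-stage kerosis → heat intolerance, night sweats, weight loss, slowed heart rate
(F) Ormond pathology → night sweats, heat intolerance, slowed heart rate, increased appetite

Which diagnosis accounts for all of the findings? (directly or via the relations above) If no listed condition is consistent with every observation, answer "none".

Testing each hypothesis:
(A) Dravin's disease — cold intolerance match; headache match; joint pain match; reduced appetite match; nausea match; weight gain miss; fever match; night sweats match
(B) Brannigan's condition — cold intolerance match; headache match (via reduced appetite → headache); joint pain match; reduced appetite match; nausea match; weight gain match; fever match; night sweats match
(C) vestibular collapse — cold intolerance miss; headache miss; joint pain miss; reduced appetite miss; nausea match; weight gain miss; fever miss; night sweats miss
(D) Kale-Webb syndrome — cold intolerance match; headache match; joint pain match; reduced appetite match; nausea match; weight gain match; fever match; night sweats miss
(E) late-stage kerosis — fails on cold intolerance, headache, joint pain, reduced appetite, nausea, weight gain, fever (predicts heat intolerance, not cold intolerance; predicts weight loss, not weight gain)
(F) Ormond pathology — cold intolerance miss; headache miss; joint pain miss; reduced appetite miss; nausea miss; weight gain miss; fever miss; night sweats match
(B) alone accounts for all the evidence.

B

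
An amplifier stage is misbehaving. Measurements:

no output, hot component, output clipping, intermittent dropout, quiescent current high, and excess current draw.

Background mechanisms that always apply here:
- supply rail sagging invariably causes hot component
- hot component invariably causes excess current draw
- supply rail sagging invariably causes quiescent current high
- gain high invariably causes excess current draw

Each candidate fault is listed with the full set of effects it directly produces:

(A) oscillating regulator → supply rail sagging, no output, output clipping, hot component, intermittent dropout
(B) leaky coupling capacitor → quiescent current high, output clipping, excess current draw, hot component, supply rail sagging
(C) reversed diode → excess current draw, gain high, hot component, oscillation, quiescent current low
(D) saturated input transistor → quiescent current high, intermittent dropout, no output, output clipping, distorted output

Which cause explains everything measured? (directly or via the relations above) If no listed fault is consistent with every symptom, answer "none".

A

For each candidate, compare predicted effects to what was observed:
(A) oscillating regulator — no output +; hot component +; output clipping +; intermittent dropout +; quiescent current high + (by supply rail sagging → quiescent current high); excess current draw + (by hot component → excess current draw)
(B) leaky coupling capacitor — no output -; hot component +; output clipping +; intermittent dropout -; quiescent current high +; excess current draw +
(C) reversed diode — fails on no output, output clipping, intermittent dropout, quiescent current high (predicts quiescent current low, not quiescent current high)
(D) saturated input transistor — does not account for hot component, excess current draw
(A) is the only candidate with no mismatches.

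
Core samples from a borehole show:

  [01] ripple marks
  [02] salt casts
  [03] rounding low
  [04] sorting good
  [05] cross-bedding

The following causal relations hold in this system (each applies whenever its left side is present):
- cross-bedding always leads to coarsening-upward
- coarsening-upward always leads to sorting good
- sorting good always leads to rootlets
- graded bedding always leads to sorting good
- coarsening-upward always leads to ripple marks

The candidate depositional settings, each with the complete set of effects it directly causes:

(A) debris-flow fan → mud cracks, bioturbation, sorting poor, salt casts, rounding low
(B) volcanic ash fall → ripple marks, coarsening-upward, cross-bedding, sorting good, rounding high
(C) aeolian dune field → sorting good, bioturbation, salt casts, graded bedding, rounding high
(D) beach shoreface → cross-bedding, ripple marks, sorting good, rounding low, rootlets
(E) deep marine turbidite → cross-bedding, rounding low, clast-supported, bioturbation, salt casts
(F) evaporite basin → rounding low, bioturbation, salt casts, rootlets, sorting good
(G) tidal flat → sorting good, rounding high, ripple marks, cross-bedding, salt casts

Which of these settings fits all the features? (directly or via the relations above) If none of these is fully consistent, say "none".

For each candidate, compare predicted effects to what was observed:
(A) debris-flow fan — ripple marks NO; salt casts yes; rounding low yes; sorting good NO; cross-bedding NO
(B) volcanic ash fall — ripple marks yes; salt casts NO; rounding low NO; sorting good yes; cross-bedding yes
(C) aeolian dune field — ripple marks NO; salt casts yes; rounding low NO; sorting good yes; cross-bedding NO
(D) beach shoreface — does not account for salt casts
(E) deep marine turbidite — ripple marks yes (through cross-bedding → coarsening-upward → ripple marks); salt casts yes; rounding low yes; sorting good yes (through cross-bedding → coarsening-upward → sorting good); cross-bedding yes
(F) evaporite basin — ripple marks NO; salt casts yes; rounding low yes; sorting good yes; cross-bedding NO
(G) tidal flat — ripple marks yes; salt casts yes; rounding low NO; sorting good yes; cross-bedding yes
(E) is the only candidate with no mismatches.

E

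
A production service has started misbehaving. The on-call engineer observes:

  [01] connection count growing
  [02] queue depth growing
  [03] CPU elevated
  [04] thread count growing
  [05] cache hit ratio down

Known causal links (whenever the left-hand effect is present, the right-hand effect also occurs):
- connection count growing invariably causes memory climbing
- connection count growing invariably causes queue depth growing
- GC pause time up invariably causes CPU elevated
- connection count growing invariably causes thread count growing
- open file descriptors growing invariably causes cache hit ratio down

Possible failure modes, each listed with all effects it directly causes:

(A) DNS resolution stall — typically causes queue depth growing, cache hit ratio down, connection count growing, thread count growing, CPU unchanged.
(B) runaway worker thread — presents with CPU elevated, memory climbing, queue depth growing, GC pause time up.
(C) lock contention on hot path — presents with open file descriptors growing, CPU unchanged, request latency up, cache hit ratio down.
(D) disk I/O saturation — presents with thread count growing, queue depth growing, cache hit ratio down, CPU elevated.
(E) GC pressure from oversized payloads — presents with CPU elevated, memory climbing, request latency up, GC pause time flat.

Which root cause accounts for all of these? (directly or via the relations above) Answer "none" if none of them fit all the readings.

Testing each hypothesis:
(A) DNS resolution stall — connection count growing ✓; queue depth growing ✓; CPU elevated ✗; thread count growing ✓; cache hit ratio down ✓
(B) runaway worker thread — does not account for connection count growing, thread count growing, cache hit ratio down
(C) lock contention on hot path — fails on connection count growing, queue depth growing, CPU elevated, thread count growing (predicts CPU unchanged, not CPU elevated)
(D) disk I/O saturation — connection count growing ✗; queue depth growing ✓; CPU elevated ✓; thread count growing ✓; cache hit ratio down ✓
(E) GC pressure from oversized payloads — connection count growing ✗; queue depth growing ✗; CPU elevated ✓; thread count growing ✗; cache hit ratio down ✗
No candidate is consistent with all observations.

none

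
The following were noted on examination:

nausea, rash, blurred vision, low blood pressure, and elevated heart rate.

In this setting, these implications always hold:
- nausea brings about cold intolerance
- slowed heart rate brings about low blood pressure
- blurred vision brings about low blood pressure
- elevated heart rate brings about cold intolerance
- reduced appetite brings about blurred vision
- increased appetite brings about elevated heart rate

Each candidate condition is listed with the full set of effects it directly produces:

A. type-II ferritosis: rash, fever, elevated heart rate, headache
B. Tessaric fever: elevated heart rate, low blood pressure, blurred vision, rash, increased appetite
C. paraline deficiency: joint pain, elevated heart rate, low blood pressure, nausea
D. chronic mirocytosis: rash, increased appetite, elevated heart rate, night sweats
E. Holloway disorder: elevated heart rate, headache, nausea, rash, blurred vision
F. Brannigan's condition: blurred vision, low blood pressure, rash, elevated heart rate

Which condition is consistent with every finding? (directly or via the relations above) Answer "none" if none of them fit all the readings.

E

Testing each hypothesis:
(A) type-II ferritosis — does not account for nausea, blurred vision, low blood pressure
(B) Tessaric fever — does not account for nausea
(C) paraline deficiency — nausea match; rash miss; blurred vision miss; low blood pressure match; elevated heart rate match
(D) chronic mirocytosis — does not account for nausea, blurred vision, low blood pressure
(E) Holloway disorder — accounts for every observation (low blood pressure via blurred vision → low blood pressure)
(F) Brannigan's condition — nausea miss; rash match; blurred vision match; low blood pressure match; elevated heart rate match
(E) is the only candidate with no mismatches.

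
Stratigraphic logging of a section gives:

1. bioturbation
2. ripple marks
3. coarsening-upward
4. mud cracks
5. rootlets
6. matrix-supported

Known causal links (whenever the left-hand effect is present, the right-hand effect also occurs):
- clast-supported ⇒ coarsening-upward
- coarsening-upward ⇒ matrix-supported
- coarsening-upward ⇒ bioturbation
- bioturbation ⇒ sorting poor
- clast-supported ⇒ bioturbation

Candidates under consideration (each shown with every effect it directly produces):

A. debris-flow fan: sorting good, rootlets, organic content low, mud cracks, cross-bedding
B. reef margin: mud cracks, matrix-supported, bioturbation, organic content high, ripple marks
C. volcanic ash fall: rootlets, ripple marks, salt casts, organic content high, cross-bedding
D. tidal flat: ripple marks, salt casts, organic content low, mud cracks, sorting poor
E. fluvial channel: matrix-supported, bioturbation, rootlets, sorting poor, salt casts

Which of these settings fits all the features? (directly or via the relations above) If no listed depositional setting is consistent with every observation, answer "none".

Per-candidate check:
(A) debris-flow fan — bioturbation miss; ripple marks miss; coarsening-upward miss; mud cracks match; rootlets match; matrix-supported miss
(B) reef margin — bioturbation match; ripple marks match; coarsening-upward miss; mud cracks match; rootlets miss; matrix-supported match
(C) volcanic ash fall — bioturbation miss; ripple marks match; coarsening-upward miss; mud cracks miss; rootlets match; matrix-supported miss
(D) tidal flat — bioturbation miss; ripple marks match; coarsening-upward miss; mud cracks match; rootlets miss; matrix-supported miss
(E) fluvial channel — bioturbation match; ripple marks miss; coarsening-upward miss; mud cracks miss; rootlets match; matrix-supported match
No candidate is consistent with all observations.

none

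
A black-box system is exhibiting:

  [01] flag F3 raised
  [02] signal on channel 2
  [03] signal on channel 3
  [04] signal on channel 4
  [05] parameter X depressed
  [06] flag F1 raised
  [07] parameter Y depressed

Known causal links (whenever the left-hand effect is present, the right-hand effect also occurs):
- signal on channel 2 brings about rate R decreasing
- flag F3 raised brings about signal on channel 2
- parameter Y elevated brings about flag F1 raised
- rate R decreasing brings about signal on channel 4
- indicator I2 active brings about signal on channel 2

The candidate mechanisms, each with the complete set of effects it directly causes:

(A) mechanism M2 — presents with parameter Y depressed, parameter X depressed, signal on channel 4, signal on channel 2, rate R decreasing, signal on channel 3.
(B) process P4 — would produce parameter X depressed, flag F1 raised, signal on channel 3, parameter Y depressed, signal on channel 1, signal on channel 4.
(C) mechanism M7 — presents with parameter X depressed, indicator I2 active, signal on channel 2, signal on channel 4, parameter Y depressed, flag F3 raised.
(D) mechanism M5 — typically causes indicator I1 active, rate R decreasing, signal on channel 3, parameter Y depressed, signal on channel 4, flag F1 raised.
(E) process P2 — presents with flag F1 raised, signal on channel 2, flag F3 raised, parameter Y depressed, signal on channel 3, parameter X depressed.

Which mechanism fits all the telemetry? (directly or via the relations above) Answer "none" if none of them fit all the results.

Testing each hypothesis:
(A) mechanism M2 — does not account for flag F3 raised, flag F1 raised
(B) process P4 — does not account for flag F3 raised, signal on channel 2
(C) mechanism M7 — does not account for signal on channel 3, flag F1 raised
(D) mechanism M5 — flag F3 raised miss; signal on channel 2 miss; signal on channel 3 match; signal on channel 4 match; parameter X depressed miss; flag F1 raised match; parameter Y depressed match
(E) process P2 — accounts for every observation (signal on channel 4 by signal on channel 2 → rate R decreasing → signal on channel 4)
(E) is the only candidate with no mismatches.

E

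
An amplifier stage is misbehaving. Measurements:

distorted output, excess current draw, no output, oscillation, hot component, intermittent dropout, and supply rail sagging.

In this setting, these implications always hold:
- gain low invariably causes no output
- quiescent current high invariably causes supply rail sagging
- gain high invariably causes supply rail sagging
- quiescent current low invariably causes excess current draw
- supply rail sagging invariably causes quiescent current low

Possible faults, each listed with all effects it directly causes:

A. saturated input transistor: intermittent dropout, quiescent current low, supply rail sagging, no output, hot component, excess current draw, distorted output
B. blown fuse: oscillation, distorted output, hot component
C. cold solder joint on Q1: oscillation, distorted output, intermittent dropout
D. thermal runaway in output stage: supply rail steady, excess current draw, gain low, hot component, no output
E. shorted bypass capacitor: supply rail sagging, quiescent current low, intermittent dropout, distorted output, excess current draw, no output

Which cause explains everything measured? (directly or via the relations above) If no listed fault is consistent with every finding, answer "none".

none

For each candidate, compare predicted effects to what was observed:
(A) saturated input transistor — does not account for oscillation
(B) blown fuse — distorted output match; excess current draw miss; no output miss; oscillation match; hot component match; intermittent dropout miss; supply rail sagging miss
(C) cold solder joint on Q1 — does not account for excess current draw, no output, hot component, supply rail sagging
(D) thermal runaway in output stage — distorted output miss; excess current draw match; no output match; oscillation miss; hot component match; intermittent dropout miss; supply rail sagging miss
(E) shorted bypass capacitor — distorted output match; excess current draw match; no output match; oscillation miss; hot component miss; intermittent dropout match; supply rail sagging match
No candidate is consistent with all observations.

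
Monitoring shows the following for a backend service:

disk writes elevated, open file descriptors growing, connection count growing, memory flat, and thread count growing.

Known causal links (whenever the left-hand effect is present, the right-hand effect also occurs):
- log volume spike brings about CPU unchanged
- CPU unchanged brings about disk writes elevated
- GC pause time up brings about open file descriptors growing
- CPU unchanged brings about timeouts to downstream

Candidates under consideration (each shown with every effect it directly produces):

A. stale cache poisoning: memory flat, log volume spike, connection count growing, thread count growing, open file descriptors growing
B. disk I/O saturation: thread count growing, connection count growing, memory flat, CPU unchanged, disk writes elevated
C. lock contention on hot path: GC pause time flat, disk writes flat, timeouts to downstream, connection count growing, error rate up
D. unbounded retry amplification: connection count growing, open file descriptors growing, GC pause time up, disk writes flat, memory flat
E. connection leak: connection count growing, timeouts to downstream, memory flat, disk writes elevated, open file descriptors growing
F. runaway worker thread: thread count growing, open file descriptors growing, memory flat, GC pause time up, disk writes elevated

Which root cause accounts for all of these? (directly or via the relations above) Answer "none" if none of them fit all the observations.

A

Testing each hypothesis:
(A) stale cache poisoning — disk writes elevated match (by log volume spike → CPU unchanged → disk writes elevated); open file descriptors growing match; connection count growing match; memory flat match; thread count growing match
(B) disk I/O saturation — disk writes elevated match; open file descriptors growing miss; connection count growing match; memory flat match; thread count growing match
(C) lock contention on hot path — fails on disk writes elevated, open file descriptors growing, memory flat, thread count growing (predicts disk writes flat, not disk writes elevated)
(D) unbounded retry amplification — fails on disk writes elevated, thread count growing (predicts disk writes flat, not disk writes elevated)
(E) connection leak — disk writes elevated match; open file descriptors growing match; connection count growing match; memory flat match; thread count growing miss
(F) runaway worker thread — disk writes elevated match; open file descriptors growing match; connection count growing miss; memory flat match; thread count growing match
Only (A) is consistent with every observation.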